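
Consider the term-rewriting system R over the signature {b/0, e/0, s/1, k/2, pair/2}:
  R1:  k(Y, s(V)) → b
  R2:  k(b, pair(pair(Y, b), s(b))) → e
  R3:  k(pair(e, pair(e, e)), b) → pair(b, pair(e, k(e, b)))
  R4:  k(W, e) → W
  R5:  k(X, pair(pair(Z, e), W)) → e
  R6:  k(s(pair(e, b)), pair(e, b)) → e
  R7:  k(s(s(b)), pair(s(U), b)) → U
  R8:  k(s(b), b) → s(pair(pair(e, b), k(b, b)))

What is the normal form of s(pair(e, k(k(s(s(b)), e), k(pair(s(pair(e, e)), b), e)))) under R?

1. s(pair(e, k(k(s(s(b)), e), k(pair(s(pair(e, e)), b), e))))  →  s(pair(e, k(s(s(b)), k(pair(s(pair(e, e)), b), e))))   [R4 at 1.2.1]
2. s(pair(e, k(s(s(b)), k(pair(s(pair(e, e)), b), e))))  →  s(pair(e, k(s(s(b)), pair(s(pair(e, e)), b))))   [R4 at 1.2.2]
3. s(pair(e, k(s(s(b)), pair(s(pair(e, e)), b))))  →  s(pair(e, pair(e, e)))   [R7 at 1.2]

s(pair(e, pair(e, e)))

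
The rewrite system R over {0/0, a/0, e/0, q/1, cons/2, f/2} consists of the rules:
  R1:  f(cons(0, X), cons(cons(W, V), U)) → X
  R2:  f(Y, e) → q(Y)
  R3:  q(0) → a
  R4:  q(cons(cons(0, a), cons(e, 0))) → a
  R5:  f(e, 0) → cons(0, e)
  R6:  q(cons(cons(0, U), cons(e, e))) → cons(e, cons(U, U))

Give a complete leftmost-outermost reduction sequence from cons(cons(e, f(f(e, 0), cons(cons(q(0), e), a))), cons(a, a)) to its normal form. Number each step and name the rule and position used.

1. cons(cons(e, f(f(e, 0), cons(cons(q(0), e), a))), cons(a, a))  →  cons(cons(e, f(cons(0, e), cons(cons(q(0), e), a))), cons(a, a))   [R5 at 1.2.1]
2. cons(cons(e, f(cons(0, e), cons(cons(q(0), e), a))), cons(a, a))  →  cons(cons(e, e), cons(a, a))   [R1 at 1.2]

cons(cons(e, e), cons(a, a))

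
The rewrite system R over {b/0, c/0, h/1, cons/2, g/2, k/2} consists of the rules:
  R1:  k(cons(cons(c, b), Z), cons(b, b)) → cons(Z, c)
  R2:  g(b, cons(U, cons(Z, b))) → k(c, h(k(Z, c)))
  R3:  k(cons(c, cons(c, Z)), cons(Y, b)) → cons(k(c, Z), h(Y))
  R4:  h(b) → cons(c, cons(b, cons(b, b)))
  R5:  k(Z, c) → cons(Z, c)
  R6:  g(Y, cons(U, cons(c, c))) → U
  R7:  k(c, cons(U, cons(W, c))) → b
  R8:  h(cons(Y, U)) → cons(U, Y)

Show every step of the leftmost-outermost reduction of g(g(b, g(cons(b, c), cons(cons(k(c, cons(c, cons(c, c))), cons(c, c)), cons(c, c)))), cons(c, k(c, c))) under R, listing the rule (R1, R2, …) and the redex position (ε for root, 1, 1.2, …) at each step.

1. g(g(b, g(cons(b, c), cons(cons(k(c, cons(c, cons(c, c))), cons(c, c)), cons(c, c)))), cons(c, k(c, c)))  →  g(g(b, cons(k(c, cons(c, cons(c, c))), cons(c, c))), cons(c, k(c, c)))   [R6 at 1.2]
2. g(g(b, cons(k(c, cons(c, cons(c, c))), cons(c, c))), cons(c, k(c, c)))  →  g(k(c, cons(c, cons(c, c))), cons(c, k(c, c)))   [R6 at 1]
3. g(k(c, cons(c, cons(c, c))), cons(c, k(c, c)))  →  g(b, cons(c, k(c, c)))   [R7 at 1]
4. g(b, cons(c, k(c, c)))  →  g(b, cons(c, cons(c, c)))   [R5 at 2.2]
5. g(b, cons(c, cons(c, c)))  →  c   [R6 at ε]

c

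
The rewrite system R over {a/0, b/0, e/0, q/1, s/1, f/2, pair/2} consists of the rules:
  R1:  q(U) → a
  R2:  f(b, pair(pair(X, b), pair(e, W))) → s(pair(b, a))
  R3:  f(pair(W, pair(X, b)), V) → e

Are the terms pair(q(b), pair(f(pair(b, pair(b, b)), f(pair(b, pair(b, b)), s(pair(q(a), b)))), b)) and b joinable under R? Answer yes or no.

no — NF(t₁) = pair(a, pair(e, b)), NF(t₂) = b

Reduce t₁ = pair(q(b), pair(f(pair(b, pair(b, b)), f(pair(b, pair(b, b)), s(pair(q(a), b)))), b)):
1. pair(q(b), pair(f(pair(b, pair(b, b)), f(pair(b, pair(b, b)), s(pair(q(a), b)))), b))  →  pair(a, pair(f(pair(b, pair(b, b)), f(pair(b, pair(b, b)), s(pair(q(a), b)))), b))   [R1 at 1]
2. pair(a, pair(f(pair(b, pair(b, b)), f(pair(b, pair(b, b)), s(pair(q(a), b)))), b))  →  pair(a, pair(e, b))   [R3 at 2.1]

Reduce t₂ = b:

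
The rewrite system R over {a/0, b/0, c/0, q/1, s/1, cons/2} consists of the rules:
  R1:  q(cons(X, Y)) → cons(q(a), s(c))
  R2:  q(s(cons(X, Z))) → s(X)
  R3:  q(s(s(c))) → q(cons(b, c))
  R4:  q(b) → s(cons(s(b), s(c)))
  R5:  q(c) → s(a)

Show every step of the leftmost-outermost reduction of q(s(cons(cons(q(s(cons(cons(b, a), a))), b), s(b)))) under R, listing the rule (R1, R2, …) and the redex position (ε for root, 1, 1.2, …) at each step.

s(cons(s(cons(b, a)), b))

1. q(s(cons(cons(q(s(cons(cons(b, a), a))), b), s(b))))  →  s(cons(q(s(cons(cons(b, a), a))), b))   [R2 at ε]
2. s(cons(q(s(cons(cons(b, a), a))), b))  →  s(cons(s(cons(b, a)), b))   [R2 at 1.1]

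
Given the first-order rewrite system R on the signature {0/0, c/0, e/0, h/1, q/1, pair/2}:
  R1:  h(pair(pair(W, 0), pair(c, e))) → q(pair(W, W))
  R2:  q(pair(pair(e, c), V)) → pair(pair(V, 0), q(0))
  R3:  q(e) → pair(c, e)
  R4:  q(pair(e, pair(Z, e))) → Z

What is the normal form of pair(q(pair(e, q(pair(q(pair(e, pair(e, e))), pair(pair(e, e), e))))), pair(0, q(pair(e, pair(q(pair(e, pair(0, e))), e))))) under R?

1. pair(q(pair(e, q(pair(q(pair(e, pair(e, e))), pair(pair(e, e), e))))), pair(0, q(pair(e, pair(q(pair(e, pair(0, e))), e)))))  →  pair(q(pair(e, q(pair(e, pair(pair(e, e), e))))), pair(0, q(pair(e, pair(q(pair(e, pair(0, e))), e)))))   [R4 at 1.1.2.1.1]
2. pair(q(pair(e, q(pair(e, pair(pair(e, e), e))))), pair(0, q(pair(e, pair(q(pair(e, pair(0, e))), e)))))  →  pair(q(pair(e, pair(e, e))), pair(0, q(pair(e, pair(q(pair(e, pair(0, e))), e)))))   [R4 at 1.1.2]
3. pair(q(pair(e, pair(e, e))), pair(0, q(pair(e, pair(q(pair(e, pair(0, e))), e)))))  →  pair(e, pair(0, q(pair(e, pair(q(pair(e, pair(0, e))), e)))))   [R4 at 1]
4. pair(e, pair(0, q(pair(e, pair(q(pair(e, pair(0, e))), e)))))  →  pair(e, pair(0, q(pair(e, pair(0, e)))))   [R4 at 2.2]
5. pair(e, pair(0, q(pair(e, pair(0, e)))))  →  pair(e, pair(0, 0))   [R4 at 2.2]

pair(e, pair(0, 0))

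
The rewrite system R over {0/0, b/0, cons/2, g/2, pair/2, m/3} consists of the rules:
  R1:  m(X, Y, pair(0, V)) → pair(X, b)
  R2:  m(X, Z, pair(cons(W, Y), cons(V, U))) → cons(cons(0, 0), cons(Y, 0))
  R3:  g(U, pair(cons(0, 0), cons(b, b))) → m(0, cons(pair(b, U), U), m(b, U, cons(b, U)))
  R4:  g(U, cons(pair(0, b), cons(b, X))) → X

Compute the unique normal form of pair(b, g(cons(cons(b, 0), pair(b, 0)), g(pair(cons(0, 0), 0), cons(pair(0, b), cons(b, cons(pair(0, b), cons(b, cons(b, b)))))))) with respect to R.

1. pair(b, g(cons(cons(b, 0), pair(b, 0)), g(pair(cons(0, 0), 0), cons(pair(0, b), cons(b, cons(pair(0, b), cons(b, cons(b, b))))))))  →  pair(b, g(cons(cons(b, 0), pair(b, 0)), cons(pair(0, b), cons(b, cons(b, b)))))   [R4 at 2.2]
2. pair(b, g(cons(cons(b, 0), pair(b, 0)), cons(pair(0, b), cons(b, cons(b, b)))))  →  pair(b, cons(b, b))   [R4 at 2]

pair(b, cons(b, b))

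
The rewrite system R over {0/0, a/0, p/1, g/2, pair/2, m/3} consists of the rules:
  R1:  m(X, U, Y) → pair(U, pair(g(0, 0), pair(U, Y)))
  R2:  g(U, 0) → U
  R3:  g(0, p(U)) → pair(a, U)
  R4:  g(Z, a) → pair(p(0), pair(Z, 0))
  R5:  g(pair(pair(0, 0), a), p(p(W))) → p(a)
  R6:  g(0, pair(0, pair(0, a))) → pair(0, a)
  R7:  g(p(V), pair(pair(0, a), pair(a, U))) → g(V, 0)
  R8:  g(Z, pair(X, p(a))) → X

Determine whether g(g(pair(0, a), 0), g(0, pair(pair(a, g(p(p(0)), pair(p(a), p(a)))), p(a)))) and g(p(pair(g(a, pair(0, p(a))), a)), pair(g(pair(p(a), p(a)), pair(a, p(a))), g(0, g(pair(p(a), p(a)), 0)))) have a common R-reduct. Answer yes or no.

Reduce t₁ = g(g(pair(0, a), 0), g(0, pair(pair(a, g(p(p(0)), pair(p(a), p(a)))), p(a)))):
1. g(g(pair(0, a), 0), g(0, pair(pair(a, g(p(p(0)), pair(p(a), p(a)))), p(a))))  →  g(pair(0, a), g(0, pair(pair(a, g(p(p(0)), pair(p(a), p(a)))), p(a))))   [R2 at 1]
2. g(pair(0, a), g(0, pair(pair(a, g(p(p(0)), pair(p(a), p(a)))), p(a))))  →  g(pair(0, a), pair(a, g(p(p(0)), pair(p(a), p(a)))))   [R8 at 2]
3. g(pair(0, a), pair(a, g(p(p(0)), pair(p(a), p(a)))))  →  g(pair(0, a), pair(a, p(a)))   [R8 at 2.2]
4. g(pair(0, a), pair(a, p(a)))  →  a   [R8 at ε]

Reduce t₂ = g(p(pair(g(a, pair(0, p(a))), a)), pair(g(pair(p(a), p(a)), pair(a, p(a))), g(0, g(pair(p(a), p(a)), 0)))):
1. g(p(pair(g(a, pair(0, p(a))), a)), pair(g(pair(p(a), p(a)), pair(a, p(a))), g(0, g(pair(p(a), p(a)), 0))))  →  g(p(pair(0, a)), pair(g(pair(p(a), p(a)), pair(a, p(a))), g(0, g(pair(p(a), p(a)), 0))))   [R8 at 1.1.1]
2. g(p(pair(0, a)), pair(g(pair(p(a), p(a)), pair(a, p(a))), g(0, g(pair(p(a), p(a)), 0))))  →  g(p(pair(0, a)), pair(a, g(0, g(pair(p(a), p(a)), 0))))   [R8 at 2.1]
3. g(p(pair(0, a)), pair(a, g(0, g(pair(p(a), p(a)), 0))))  →  g(p(pair(0, a)), pair(a, g(0, pair(p(a), p(a)))))   [R2 at 2.2.2]
4. g(p(pair(0, a)), pair(a, g(0, pair(p(a), p(a)))))  →  g(p(pair(0, a)), pair(a, p(a)))   [R8 at 2.2]
5. g(p(pair(0, a)), pair(a, p(a)))  →  a   [R8 at ε]

yes — NF(t₁) = a, NF(t₂) = a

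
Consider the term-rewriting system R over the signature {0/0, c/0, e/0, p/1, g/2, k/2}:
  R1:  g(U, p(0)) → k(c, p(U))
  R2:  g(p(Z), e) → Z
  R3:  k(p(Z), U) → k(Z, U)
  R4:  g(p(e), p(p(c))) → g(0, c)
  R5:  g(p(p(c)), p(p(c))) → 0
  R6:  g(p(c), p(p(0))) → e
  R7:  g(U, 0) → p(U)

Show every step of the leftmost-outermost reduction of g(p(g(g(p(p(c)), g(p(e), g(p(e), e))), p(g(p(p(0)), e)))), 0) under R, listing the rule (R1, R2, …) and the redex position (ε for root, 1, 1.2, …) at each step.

p(p(e))

1. g(p(g(g(p(p(c)), g(p(e), g(p(e), e))), p(g(p(p(0)), e)))), 0)  →  p(p(g(g(p(p(c)), g(p(e), g(p(e), e))), p(g(p(p(0)), e)))))   [R7 at ε]
2. p(p(g(g(p(p(c)), g(p(e), g(p(e), e))), p(g(p(p(0)), e)))))  →  p(p(g(g(p(p(c)), g(p(e), e)), p(g(p(p(0)), e)))))   [R2 at 1.1.1.2.2]
3. p(p(g(g(p(p(c)), g(p(e), e)), p(g(p(p(0)), e)))))  →  p(p(g(g(p(p(c)), e), p(g(p(p(0)), e)))))   [R2 at 1.1.1.2]
4. p(p(g(g(p(p(c)), e), p(g(p(p(0)), e)))))  →  p(p(g(p(c), p(g(p(p(0)), e)))))   [R2 at 1.1.1]
5. p(p(g(p(c), p(g(p(p(0)), e)))))  →  p(p(g(p(c), p(p(0)))))   [R2 at 1.1.2.1]
6. p(p(g(p(c), p(p(0)))))  →  p(p(e))   [R6 at 1.1]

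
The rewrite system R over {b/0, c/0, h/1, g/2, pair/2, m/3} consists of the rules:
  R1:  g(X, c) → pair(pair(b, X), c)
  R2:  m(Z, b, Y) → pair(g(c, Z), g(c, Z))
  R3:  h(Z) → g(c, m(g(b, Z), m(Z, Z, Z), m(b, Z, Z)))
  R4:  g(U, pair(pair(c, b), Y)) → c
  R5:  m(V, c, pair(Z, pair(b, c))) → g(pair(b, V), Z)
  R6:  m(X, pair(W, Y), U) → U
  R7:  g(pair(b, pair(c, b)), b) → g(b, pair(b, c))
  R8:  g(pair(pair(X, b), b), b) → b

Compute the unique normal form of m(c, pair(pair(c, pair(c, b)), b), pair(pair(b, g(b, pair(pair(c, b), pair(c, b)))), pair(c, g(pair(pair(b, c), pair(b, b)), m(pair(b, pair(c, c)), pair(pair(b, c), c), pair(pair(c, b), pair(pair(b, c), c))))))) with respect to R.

1. m(c, pair(pair(c, pair(c, b)), b), pair(pair(b, g(b, pair(pair(c, b), pair(c, b)))), pair(c, g(pair(pair(b, c), pair(b, b)), m(pair(b, pair(c, c)), pair(pair(b, c), c), pair(pair(c, b), pair(pair(b, c), c)))))))  →  pair(pair(b, g(b, pair(pair(c, b), pair(c, b)))), pair(c, g(pair(pair(b, c), pair(b, b)), m(pair(b, pair(c, c)), pair(pair(b, c), c), pair(pair(c, b), pair(pair(b, c), c))))))   [R6 at ε]
2. pair(pair(b, g(b, pair(pair(c, b), pair(c, b)))), pair(c, g(pair(pair(b, c), pair(b, b)), m(pair(b, pair(c, c)), pair(pair(b, c), c), pair(pair(c, b), pair(pair(b, c), c))))))  →  pair(pair(b, c), pair(c, g(pair(pair(b, c), pair(b, b)), m(pair(b, pair(c, c)), pair(pair(b, c), c), pair(pair(c, b), pair(pair(b, c), c))))))   [R4 at 1.2]
3. pair(pair(b, c), pair(c, g(pair(pair(b, c), pair(b, b)), m(pair(b, pair(c, c)), pair(pair(b, c), c), pair(pair(c, b), pair(pair(b, c), c))))))  →  pair(pair(b, c), pair(c, g(pair(pair(b, c), pair(b, b)), pair(pair(c, b), pair(pair(b, c), c)))))   [R6 at 2.2.2]
4. pair(pair(b, c), pair(c, g(pair(pair(b, c), pair(b, b)), pair(pair(c, b), pair(pair(b, c), c)))))  →  pair(pair(b, c), pair(c, c))   [R4 at 2.2]

pair(pair(b, c), pair(c, c))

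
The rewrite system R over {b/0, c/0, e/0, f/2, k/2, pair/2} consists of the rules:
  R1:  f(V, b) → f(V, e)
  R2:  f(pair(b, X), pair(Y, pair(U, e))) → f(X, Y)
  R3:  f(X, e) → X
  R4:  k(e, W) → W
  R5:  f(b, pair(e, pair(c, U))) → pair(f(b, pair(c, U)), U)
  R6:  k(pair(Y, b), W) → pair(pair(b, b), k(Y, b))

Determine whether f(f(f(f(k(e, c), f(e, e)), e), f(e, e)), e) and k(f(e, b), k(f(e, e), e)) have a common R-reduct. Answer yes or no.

no — NF(t₁) = c, NF(t₂) = e

Reduce t₁ = f(f(f(f(k(e, c), f(e, e)), e), f(e, e)), e):
1. f(f(f(f(k(e, c), f(e, e)), e), f(e, e)), e)  →  f(f(f(k(e, c), f(e, e)), e), f(e, e))   [R3 at ε]
2. f(f(f(k(e, c), f(e, e)), e), f(e, e))  →  f(f(k(e, c), f(e, e)), f(e, e))   [R3 at 1]
3. f(f(k(e, c), f(e, e)), f(e, e))  →  f(f(c, f(e, e)), f(e, e))   [R4 at 1.1]
4. f(f(c, f(e, e)), f(e, e))  →  f(f(c, e), f(e, e))   [R3 at 1.2]
5. f(f(c, e), f(e, e))  →  f(c, f(e, e))   [R3 at 1]
6. f(c, f(e, e))  →  f(c, e)   [R3 at 2]
7. f(c, e)  →  c   [R3 at ε]

Reduce t₂ = k(f(e, b), k(f(e, e), e)):
1. k(f(e, b), k(f(e, e), e))  →  k(f(e, e), k(f(e, e), e))   [R1 at 1]
2. k(f(e, e), k(f(e, e), e))  →  k(e, k(f(e, e), e))   [R3 at 1]
3. k(e, k(f(e, e), e))  →  k(f(e, e), e)   [R4 at ε]
4. k(f(e, e), e)  →  k(e, e)   [R3 at 1]
5. k(e, e)  →  e   [R4 at ε]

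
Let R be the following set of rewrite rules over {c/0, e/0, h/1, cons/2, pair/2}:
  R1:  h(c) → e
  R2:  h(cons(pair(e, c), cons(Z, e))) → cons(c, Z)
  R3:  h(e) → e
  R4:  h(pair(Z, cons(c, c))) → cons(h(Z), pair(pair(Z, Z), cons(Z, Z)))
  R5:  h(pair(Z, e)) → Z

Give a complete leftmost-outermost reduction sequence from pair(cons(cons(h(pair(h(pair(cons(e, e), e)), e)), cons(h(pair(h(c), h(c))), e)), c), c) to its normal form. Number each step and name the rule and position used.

pair(cons(cons(cons(e, e), cons(e, e)), c), c)

1. pair(cons(cons(h(pair(h(pair(cons(e, e), e)), e)), cons(h(pair(h(c), h(c))), e)), c), c)  →  pair(cons(cons(h(pair(cons(e, e), e)), cons(h(pair(h(c), h(c))), e)), c), c)   [R5 at 1.1.1]
2. pair(cons(cons(h(pair(cons(e, e), e)), cons(h(pair(h(c), h(c))), e)), c), c)  →  pair(cons(cons(cons(e, e), cons(h(pair(h(c), h(c))), e)), c), c)   [R5 at 1.1.1]
3. pair(cons(cons(cons(e, e), cons(h(pair(h(c), h(c))), e)), c), c)  →  pair(cons(cons(cons(e, e), cons(h(pair(e, h(c))), e)), c), c)   [R1 at 1.1.2.1.1.1]
4. pair(cons(cons(cons(e, e), cons(h(pair(e, h(c))), e)), c), c)  →  pair(cons(cons(cons(e, e), cons(h(pair(e, e)), e)), c), c)   [R1 at 1.1.2.1.1.2]
5. pair(cons(cons(cons(e, e), cons(h(pair(e, e)), e)), c), c)  →  pair(cons(cons(cons(e, e), cons(e, e)), c), c)   [R5 at 1.1.2.1]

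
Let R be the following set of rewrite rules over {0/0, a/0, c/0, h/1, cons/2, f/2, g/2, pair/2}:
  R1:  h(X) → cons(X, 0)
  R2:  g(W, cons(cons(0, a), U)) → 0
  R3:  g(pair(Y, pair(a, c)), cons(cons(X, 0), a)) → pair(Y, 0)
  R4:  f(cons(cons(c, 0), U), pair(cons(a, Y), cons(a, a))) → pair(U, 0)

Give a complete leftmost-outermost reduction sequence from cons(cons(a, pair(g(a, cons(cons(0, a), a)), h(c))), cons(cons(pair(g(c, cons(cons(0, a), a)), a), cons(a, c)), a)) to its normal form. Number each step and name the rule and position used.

1. cons(cons(a, pair(g(a, cons(cons(0, a), a)), h(c))), cons(cons(pair(g(c, cons(cons(0, a), a)), a), cons(a, c)), a))  →  cons(cons(a, pair(0, h(c))), cons(cons(pair(g(c, cons(cons(0, a), a)), a), cons(a, c)), a))   [R2 at 1.2.1]
2. cons(cons(a, pair(0, h(c))), cons(cons(pair(g(c, cons(cons(0, a), a)), a), cons(a, c)), a))  →  cons(cons(a, pair(0, cons(c, 0))), cons(cons(pair(g(c, cons(cons(0, a), a)), a), cons(a, c)), a))   [R1 at 1.2.2]
3. cons(cons(a, pair(0, cons(c, 0))), cons(cons(pair(g(c, cons(cons(0, a), a)), a), cons(a, c)), a))  →  cons(cons(a, pair(0, cons(c, 0))), cons(cons(pair(0, a), cons(a, c)), a))   [R2 at 2.1.1.1]

cons(cons(a, pair(0, cons(c, 0))), cons(cons(pair(0, a), cons(a, c)), a))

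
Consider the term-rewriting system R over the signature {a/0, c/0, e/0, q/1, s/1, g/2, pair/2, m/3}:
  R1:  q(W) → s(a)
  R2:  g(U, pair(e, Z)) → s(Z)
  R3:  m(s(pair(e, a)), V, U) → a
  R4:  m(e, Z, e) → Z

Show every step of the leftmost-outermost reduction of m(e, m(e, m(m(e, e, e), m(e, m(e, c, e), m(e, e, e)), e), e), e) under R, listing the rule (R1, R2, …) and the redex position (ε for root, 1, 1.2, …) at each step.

c

1. m(e, m(e, m(m(e, e, e), m(e, m(e, c, e), m(e, e, e)), e), e), e)  →  m(e, m(m(e, e, e), m(e, m(e, c, e), m(e, e, e)), e), e)   [R4 at ε]
2. m(e, m(m(e, e, e), m(e, m(e, c, e), m(e, e, e)), e), e)  →  m(m(e, e, e), m(e, m(e, c, e), m(e, e, e)), e)   [R4 at ε]
3. m(m(e, e, e), m(e, m(e, c, e), m(e, e, e)), e)  →  m(e, m(e, m(e, c, e), m(e, e, e)), e)   [R4 at 1]
4. m(e, m(e, m(e, c, e), m(e, e, e)), e)  →  m(e, m(e, c, e), m(e, e, e))   [R4 at ε]
5. m(e, m(e, c, e), m(e, e, e))  →  m(e, c, m(e, e, e))   [R4 at 2]
6. m(e, c, m(e, e, e))  →  m(e, c, e)   [R4 at 3]
7. m(e, c, e)  →  c   [R4 at ε]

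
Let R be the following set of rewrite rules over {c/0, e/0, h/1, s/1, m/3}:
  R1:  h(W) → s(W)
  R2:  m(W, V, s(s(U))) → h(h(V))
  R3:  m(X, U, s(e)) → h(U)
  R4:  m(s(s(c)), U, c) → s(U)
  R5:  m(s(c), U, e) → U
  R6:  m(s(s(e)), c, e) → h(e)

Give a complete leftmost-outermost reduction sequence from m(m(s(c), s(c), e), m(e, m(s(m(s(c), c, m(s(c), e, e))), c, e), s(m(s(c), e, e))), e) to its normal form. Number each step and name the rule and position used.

s(c)

1. m(m(s(c), s(c), e), m(e, m(s(m(s(c), c, m(s(c), e, e))), c, e), s(m(s(c), e, e))), e)  →  m(s(c), m(e, m(s(m(s(c), c, m(s(c), e, e))), c, e), s(m(s(c), e, e))), e)   [R5 at 1]
2. m(s(c), m(e, m(s(m(s(c), c, m(s(c), e, e))), c, e), s(m(s(c), e, e))), e)  →  m(e, m(s(m(s(c), c, m(s(c), e, e))), c, e), s(m(s(c), e, e)))   [R5 at ε]
3. m(e, m(s(m(s(c), c, m(s(c), e, e))), c, e), s(m(s(c), e, e)))  →  m(e, m(s(m(s(c), c, e)), c, e), s(m(s(c), e, e)))   [R5 at 2.1.1.3]
4. m(e, m(s(m(s(c), c, e)), c, e), s(m(s(c), e, e)))  →  m(e, m(s(c), c, e), s(m(s(c), e, e)))   [R5 at 2.1.1]
5. m(e, m(s(c), c, e), s(m(s(c), e, e)))  →  m(e, c, s(m(s(c), e, e)))   [R5 at 2]
6. m(e, c, s(m(s(c), e, e)))  →  m(e, c, s(e))   [R5 at 3.1]
7. m(e, c, s(e))  →  h(c)   [R3 at ε]
8. h(c)  →  s(c)   [R1 at ε]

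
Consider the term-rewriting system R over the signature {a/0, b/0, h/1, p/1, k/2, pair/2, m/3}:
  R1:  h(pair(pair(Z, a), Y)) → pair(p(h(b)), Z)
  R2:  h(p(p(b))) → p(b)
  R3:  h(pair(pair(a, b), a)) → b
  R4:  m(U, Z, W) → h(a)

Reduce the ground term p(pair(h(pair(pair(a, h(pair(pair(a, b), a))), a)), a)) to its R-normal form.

1. p(pair(h(pair(pair(a, h(pair(pair(a, b), a))), a)), a))  →  p(pair(h(pair(pair(a, b), a)), a))   [R3 at 1.1.1.1.2]
2. p(pair(h(pair(pair(a, b), a)), a))  →  p(pair(b, a))   [R3 at 1.1]

p(pair(b, a))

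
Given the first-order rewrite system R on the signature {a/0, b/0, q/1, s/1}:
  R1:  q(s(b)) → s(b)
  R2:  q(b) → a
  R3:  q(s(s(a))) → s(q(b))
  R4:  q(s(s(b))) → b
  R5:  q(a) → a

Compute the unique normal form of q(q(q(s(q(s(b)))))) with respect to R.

a

1. q(q(q(s(q(s(b))))))  →  q(q(q(s(s(b)))))   [R1 at 1.1.1.1]
2. q(q(q(s(s(b)))))  →  q(q(b))   [R4 at 1.1]
3. q(q(b))  →  q(a)   [R2 at 1]
4. q(a)  →  a   [R5 at ε]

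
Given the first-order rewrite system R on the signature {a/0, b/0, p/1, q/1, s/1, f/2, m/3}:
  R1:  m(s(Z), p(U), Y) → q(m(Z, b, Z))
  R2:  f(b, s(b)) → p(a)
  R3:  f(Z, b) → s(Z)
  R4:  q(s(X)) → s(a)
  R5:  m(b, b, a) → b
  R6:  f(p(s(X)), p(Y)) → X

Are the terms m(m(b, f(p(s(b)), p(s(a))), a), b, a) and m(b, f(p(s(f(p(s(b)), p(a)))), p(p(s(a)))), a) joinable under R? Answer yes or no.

yes — NF(t₁) = b, NF(t₂) = b

Reduce t₁ = m(m(b, f(p(s(b)), p(s(a))), a), b, a):
1. m(m(b, f(p(s(b)), p(s(a))), a), b, a)  →  m(m(b, b, a), b, a)   [R6 at 1.2]
2. m(m(b, b, a), b, a)  →  m(b, b, a)   [R5 at 1]
3. m(b, b, a)  →  b   [R5 at ε]

Reduce t₂ = m(b, f(p(s(f(p(s(b)), p(a)))), p(p(s(a)))), a):
1. m(b, f(p(s(f(p(s(b)), p(a)))), p(p(s(a)))), a)  →  m(b, f(p(s(b)), p(a)), a)   [R6 at 2]
2. m(b, f(p(s(b)), p(a)), a)  →  m(b, b, a)   [R6 at 2]
3. m(b, b, a)  →  b   [R5 at ε]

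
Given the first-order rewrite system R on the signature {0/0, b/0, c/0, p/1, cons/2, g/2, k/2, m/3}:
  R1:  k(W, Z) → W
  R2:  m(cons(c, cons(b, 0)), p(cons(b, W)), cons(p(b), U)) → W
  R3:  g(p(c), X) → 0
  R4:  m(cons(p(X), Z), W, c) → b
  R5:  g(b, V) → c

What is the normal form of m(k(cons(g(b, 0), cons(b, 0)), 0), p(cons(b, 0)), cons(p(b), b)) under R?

1. m(k(cons(g(b, 0), cons(b, 0)), 0), p(cons(b, 0)), cons(p(b), b))  →  m(cons(g(b, 0), cons(b, 0)), p(cons(b, 0)), cons(p(b), b))   [R1 at 1]
2. m(cons(g(b, 0), cons(b, 0)), p(cons(b, 0)), cons(p(b), b))  →  m(cons(c, cons(b, 0)), p(cons(b, 0)), cons(p(b), b))   [R5 at 1.1]
3. m(cons(c, cons(b, 0)), p(cons(b, 0)), cons(p(b), b))  →  0   [R2 at ε]

0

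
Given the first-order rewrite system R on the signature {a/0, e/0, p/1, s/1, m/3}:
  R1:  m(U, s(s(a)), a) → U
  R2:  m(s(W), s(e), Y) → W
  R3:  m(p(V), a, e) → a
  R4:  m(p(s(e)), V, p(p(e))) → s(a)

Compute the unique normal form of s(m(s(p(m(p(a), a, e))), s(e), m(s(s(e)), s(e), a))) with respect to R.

s(p(a))

1. s(m(s(p(m(p(a), a, e))), s(e), m(s(s(e)), s(e), a)))  →  s(p(m(p(a), a, e)))   [R2 at 1]
2. s(p(m(p(a), a, e)))  →  s(p(a))   [R3 at 1.1]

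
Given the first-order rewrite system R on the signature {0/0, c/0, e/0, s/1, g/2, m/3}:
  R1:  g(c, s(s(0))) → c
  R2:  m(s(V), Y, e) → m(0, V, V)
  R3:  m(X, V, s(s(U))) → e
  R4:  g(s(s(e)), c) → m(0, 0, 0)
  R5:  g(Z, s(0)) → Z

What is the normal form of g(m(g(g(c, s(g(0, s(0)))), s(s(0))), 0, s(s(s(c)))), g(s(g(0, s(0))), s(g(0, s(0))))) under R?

e

1. g(m(g(g(c, s(g(0, s(0)))), s(s(0))), 0, s(s(s(c)))), g(s(g(0, s(0))), s(g(0, s(0)))))  →  g(e, g(s(g(0, s(0))), s(g(0, s(0)))))   [R3 at 1]
2. g(e, g(s(g(0, s(0))), s(g(0, s(0)))))  →  g(e, g(s(0), s(g(0, s(0)))))   [R5 at 2.1.1]
3. g(e, g(s(0), s(g(0, s(0)))))  →  g(e, g(s(0), s(0)))   [R5 at 2.2.1]
4. g(e, g(s(0), s(0)))  →  g(e, s(0))   [R5 at 2]
5. g(e, s(0))  →  e   [R5 at ε]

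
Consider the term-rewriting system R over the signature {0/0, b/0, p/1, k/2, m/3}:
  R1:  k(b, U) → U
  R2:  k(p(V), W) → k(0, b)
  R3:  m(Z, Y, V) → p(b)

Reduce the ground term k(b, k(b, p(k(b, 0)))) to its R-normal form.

p(0)

1. k(b, k(b, p(k(b, 0))))  →  k(b, p(k(b, 0)))   [R1 at ε]
2. k(b, p(k(b, 0)))  →  p(k(b, 0))   [R1 at ε]
3. p(k(b, 0))  →  p(0)   [R1 at 1]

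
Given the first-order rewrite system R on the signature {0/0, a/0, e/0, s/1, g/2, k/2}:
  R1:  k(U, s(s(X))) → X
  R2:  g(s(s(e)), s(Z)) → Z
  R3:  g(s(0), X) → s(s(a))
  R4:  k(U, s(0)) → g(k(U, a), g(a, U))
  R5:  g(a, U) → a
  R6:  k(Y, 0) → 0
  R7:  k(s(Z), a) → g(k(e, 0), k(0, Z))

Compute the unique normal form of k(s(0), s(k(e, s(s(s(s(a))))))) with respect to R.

s(a)

1. k(s(0), s(k(e, s(s(s(s(a)))))))  →  k(s(0), s(s(s(a))))   [R1 at 2.1]
2. k(s(0), s(s(s(a))))  →  s(a)   [R1 at ε]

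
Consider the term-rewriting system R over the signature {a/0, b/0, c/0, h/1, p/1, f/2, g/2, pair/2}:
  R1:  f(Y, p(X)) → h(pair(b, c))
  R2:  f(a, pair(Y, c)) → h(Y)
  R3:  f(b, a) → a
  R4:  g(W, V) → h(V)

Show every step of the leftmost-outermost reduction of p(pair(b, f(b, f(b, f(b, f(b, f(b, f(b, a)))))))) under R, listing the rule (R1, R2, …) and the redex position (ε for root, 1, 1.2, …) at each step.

p(pair(b, a))

1. p(pair(b, f(b, f(b, f(b, f(b, f(b, f(b, a))))))))  →  p(pair(b, f(b, f(b, f(b, f(b, f(b, a)))))))   [R3 at 1.2.2.2.2.2.2]
2. p(pair(b, f(b, f(b, f(b, f(b, f(b, a)))))))  →  p(pair(b, f(b, f(b, f(b, f(b, a))))))   [R3 at 1.2.2.2.2.2]
3. p(pair(b, f(b, f(b, f(b, f(b, a))))))  →  p(pair(b, f(b, f(b, f(b, a)))))   [R3 at 1.2.2.2.2]
4. p(pair(b, f(b, f(b, f(b, a)))))  →  p(pair(b, f(b, f(b, a))))   [R3 at 1.2.2.2]
5. p(pair(b, f(b, f(b, a))))  →  p(pair(b, f(b, a)))   [R3 at 1.2.2]
6. p(pair(b, f(b, a)))  →  p(pair(b, a))   [R3 at 1.2]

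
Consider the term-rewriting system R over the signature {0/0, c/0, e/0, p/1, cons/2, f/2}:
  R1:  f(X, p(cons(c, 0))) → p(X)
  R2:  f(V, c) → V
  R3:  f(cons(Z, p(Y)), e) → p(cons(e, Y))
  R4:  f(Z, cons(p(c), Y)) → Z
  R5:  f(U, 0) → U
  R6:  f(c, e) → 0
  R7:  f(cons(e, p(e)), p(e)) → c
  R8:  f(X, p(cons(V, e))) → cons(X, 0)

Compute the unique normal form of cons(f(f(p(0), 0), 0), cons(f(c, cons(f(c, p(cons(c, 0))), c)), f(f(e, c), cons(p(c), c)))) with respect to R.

1. cons(f(f(p(0), 0), 0), cons(f(c, cons(f(c, p(cons(c, 0))), c)), f(f(e, c), cons(p(c), c))))  →  cons(f(p(0), 0), cons(f(c, cons(f(c, p(cons(c, 0))), c)), f(f(e, c), cons(p(c), c))))   [R5 at 1]
2. cons(f(p(0), 0), cons(f(c, cons(f(c, p(cons(c, 0))), c)), f(f(e, c), cons(p(c), c))))  →  cons(p(0), cons(f(c, cons(f(c, p(cons(c, 0))), c)), f(f(e, c), cons(p(c), c))))   [R5 at 1]
3. cons(p(0), cons(f(c, cons(f(c, p(cons(c, 0))), c)), f(f(e, c), cons(p(c), c))))  →  cons(p(0), cons(f(c, cons(p(c), c)), f(f(e, c), cons(p(c), c))))   [R1 at 2.1.2.1]
4. cons(p(0), cons(f(c, cons(p(c), c)), f(f(e, c), cons(p(c), c))))  →  cons(p(0), cons(c, f(f(e, c), cons(p(c), c))))   [R4 at 2.1]
5. cons(p(0), cons(c, f(f(e, c), cons(p(c), c))))  →  cons(p(0), cons(c, f(e, c)))   [R4 at 2.2]
6. cons(p(0), cons(c, f(e, c)))  →  cons(p(0), cons(c, e))   [R2 at 2.2]

cons(p(0), cons(c, e))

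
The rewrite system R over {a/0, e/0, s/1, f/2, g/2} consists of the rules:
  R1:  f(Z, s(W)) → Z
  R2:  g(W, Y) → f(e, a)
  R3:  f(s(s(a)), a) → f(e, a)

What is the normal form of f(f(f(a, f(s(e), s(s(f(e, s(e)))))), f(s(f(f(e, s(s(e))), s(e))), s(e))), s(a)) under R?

1. f(f(f(a, f(s(e), s(s(f(e, s(e)))))), f(s(f(f(e, s(s(e))), s(e))), s(e))), s(a))  →  f(f(a, f(s(e), s(s(f(e, s(e)))))), f(s(f(f(e, s(s(e))), s(e))), s(e)))   [R1 at ε]
2. f(f(a, f(s(e), s(s(f(e, s(e)))))), f(s(f(f(e, s(s(e))), s(e))), s(e)))  →  f(f(a, s(e)), f(s(f(f(e, s(s(e))), s(e))), s(e)))   [R1 at 1.2]
3. f(f(a, s(e)), f(s(f(f(e, s(s(e))), s(e))), s(e)))  →  f(a, f(s(f(f(e, s(s(e))), s(e))), s(e)))   [R1 at 1]
4. f(a, f(s(f(f(e, s(s(e))), s(e))), s(e)))  →  f(a, s(f(f(e, s(s(e))), s(e))))   [R1 at 2]
5. f(a, s(f(f(e, s(s(e))), s(e))))  →  a   [R1 at ε]

a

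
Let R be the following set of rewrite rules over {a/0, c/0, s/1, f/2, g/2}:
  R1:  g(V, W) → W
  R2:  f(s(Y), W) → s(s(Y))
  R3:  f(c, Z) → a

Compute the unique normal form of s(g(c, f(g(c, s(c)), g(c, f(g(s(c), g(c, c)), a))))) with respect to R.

1. s(g(c, f(g(c, s(c)), g(c, f(g(s(c), g(c, c)), a)))))  →  s(f(g(c, s(c)), g(c, f(g(s(c), g(c, c)), a))))   [R1 at 1]
2. s(f(g(c, s(c)), g(c, f(g(s(c), g(c, c)), a))))  →  s(f(s(c), g(c, f(g(s(c), g(c, c)), a))))   [R1 at 1.1]
3. s(f(s(c), g(c, f(g(s(c), g(c, c)), a))))  →  s(s(s(c)))   [R2 at 1]

s(s(s(c)))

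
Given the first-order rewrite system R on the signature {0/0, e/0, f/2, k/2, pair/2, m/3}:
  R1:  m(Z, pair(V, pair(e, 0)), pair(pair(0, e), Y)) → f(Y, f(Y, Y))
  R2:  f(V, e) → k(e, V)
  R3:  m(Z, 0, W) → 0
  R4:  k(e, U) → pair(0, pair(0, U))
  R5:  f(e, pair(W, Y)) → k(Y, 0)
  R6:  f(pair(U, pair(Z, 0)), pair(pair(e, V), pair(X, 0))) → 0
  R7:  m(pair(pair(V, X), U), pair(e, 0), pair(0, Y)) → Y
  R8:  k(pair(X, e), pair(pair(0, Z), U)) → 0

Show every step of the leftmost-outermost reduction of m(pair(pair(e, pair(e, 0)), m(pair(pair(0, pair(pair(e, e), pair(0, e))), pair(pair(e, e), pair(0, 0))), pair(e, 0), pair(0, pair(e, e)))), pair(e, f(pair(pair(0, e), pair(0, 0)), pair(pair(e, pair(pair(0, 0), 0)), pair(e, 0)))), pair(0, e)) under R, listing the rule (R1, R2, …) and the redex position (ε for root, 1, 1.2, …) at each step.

e

1. m(pair(pair(e, pair(e, 0)), m(pair(pair(0, pair(pair(e, e), pair(0, e))), pair(pair(e, e), pair(0, 0))), pair(e, 0), pair(0, pair(e, e)))), pair(e, f(pair(pair(0, e), pair(0, 0)), pair(pair(e, pair(pair(0, 0), 0)), pair(e, 0)))), pair(0, e))  →  m(pair(pair(e, pair(e, 0)), pair(e, e)), pair(e, f(pair(pair(0, e), pair(0, 0)), pair(pair(e, pair(pair(0, 0), 0)), pair(e, 0)))), pair(0, e))   [R7 at 1.2]
2. m(pair(pair(e, pair(e, 0)), pair(e, e)), pair(e, f(pair(pair(0, e), pair(0, 0)), pair(pair(e, pair(pair(0, 0), 0)), pair(e, 0)))), pair(0, e))  →  m(pair(pair(e, pair(e, 0)), pair(e, e)), pair(e, 0), pair(0, e))   [R6 at 2.2]
3. m(pair(pair(e, pair(e, 0)), pair(e, e)), pair(e, 0), pair(0, e))  →  e   [R7 at ε]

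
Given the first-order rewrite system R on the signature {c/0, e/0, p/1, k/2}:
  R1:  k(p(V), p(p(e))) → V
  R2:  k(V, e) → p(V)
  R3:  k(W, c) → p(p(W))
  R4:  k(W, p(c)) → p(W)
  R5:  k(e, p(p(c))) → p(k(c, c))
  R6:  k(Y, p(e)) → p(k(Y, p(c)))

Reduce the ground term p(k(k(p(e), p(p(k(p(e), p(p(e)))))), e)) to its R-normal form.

p(p(e))

1. p(k(k(p(e), p(p(k(p(e), p(p(e)))))), e))  →  p(p(k(p(e), p(p(k(p(e), p(p(e))))))))   [R2 at 1]
2. p(p(k(p(e), p(p(k(p(e), p(p(e))))))))  →  p(p(k(p(e), p(p(e)))))   [R1 at 1.1.2.1.1]
3. p(p(k(p(e), p(p(e)))))  →  p(p(e))   [R1 at 1.1]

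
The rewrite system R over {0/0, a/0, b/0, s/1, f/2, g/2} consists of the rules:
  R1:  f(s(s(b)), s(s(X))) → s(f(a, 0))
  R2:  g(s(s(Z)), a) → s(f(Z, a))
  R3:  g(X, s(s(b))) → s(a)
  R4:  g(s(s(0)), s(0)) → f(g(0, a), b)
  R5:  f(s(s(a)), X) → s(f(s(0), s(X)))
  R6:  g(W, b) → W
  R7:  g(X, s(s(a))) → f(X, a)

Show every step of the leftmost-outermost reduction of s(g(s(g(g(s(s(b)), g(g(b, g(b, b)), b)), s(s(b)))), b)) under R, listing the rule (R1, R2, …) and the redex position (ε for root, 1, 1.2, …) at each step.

1. s(g(s(g(g(s(s(b)), g(g(b, g(b, b)), b)), s(s(b)))), b))  →  s(s(g(g(s(s(b)), g(g(b, g(b, b)), b)), s(s(b)))))   [R6 at 1]
2. s(s(g(g(s(s(b)), g(g(b, g(b, b)), b)), s(s(b)))))  →  s(s(s(a)))   [R3 at 1.1]

s(s(s(a)))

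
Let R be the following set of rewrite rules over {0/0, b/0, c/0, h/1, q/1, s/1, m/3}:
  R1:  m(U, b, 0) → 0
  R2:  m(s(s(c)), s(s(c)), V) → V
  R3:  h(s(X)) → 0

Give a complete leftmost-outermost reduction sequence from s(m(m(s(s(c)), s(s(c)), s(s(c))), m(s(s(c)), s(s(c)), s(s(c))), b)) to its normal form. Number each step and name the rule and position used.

1. s(m(m(s(s(c)), s(s(c)), s(s(c))), m(s(s(c)), s(s(c)), s(s(c))), b))  →  s(m(s(s(c)), m(s(s(c)), s(s(c)), s(s(c))), b))   [R2 at 1.1]
2. s(m(s(s(c)), m(s(s(c)), s(s(c)), s(s(c))), b))  →  s(m(s(s(c)), s(s(c)), b))   [R2 at 1.2]
3. s(m(s(s(c)), s(s(c)), b))  →  s(b)   [R2 at 1]

s(b)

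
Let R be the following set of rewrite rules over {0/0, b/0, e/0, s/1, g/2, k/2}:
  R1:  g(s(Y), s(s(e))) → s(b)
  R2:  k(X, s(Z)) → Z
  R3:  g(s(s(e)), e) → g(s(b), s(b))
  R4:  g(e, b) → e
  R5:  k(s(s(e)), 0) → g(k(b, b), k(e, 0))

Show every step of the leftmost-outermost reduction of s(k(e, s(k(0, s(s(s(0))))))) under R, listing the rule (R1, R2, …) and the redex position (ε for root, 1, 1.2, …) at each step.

s(s(s(0)))

1. s(k(e, s(k(0, s(s(s(0)))))))  →  s(k(0, s(s(s(0)))))   [R2 at 1]
2. s(k(0, s(s(s(0)))))  →  s(s(s(0)))   [R2 at 1]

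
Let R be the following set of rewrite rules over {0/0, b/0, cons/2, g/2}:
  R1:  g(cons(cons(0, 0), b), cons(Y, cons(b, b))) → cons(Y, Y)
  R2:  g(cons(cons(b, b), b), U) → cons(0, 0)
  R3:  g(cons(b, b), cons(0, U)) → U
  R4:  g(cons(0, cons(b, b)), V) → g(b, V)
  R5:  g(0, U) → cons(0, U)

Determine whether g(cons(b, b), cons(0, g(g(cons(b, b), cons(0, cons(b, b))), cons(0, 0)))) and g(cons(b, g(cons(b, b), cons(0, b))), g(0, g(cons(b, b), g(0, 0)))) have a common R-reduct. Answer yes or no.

yes — NF(t₁) = 0, NF(t₂) = 0

Reduce t₁ = g(cons(b, b), cons(0, g(g(cons(b, b), cons(0, cons(b, b))), cons(0, 0)))):
1. g(cons(b, b), cons(0, g(g(cons(b, b), cons(0, cons(b, b))), cons(0, 0))))  →  g(g(cons(b, b), cons(0, cons(b, b))), cons(0, 0))   [R3 at ε]
2. g(g(cons(b, b), cons(0, cons(b, b))), cons(0, 0))  →  g(cons(b, b), cons(0, 0))   [R3 at 1]
3. g(cons(b, b), cons(0, 0))  →  0   [R3 at ε]

Reduce t₂ = g(cons(b, g(cons(b, b), cons(0, b))), g(0, g(cons(b, b), g(0, 0)))):
1. g(cons(b, g(cons(b, b), cons(0, b))), g(0, g(cons(b, b), g(0, 0))))  →  g(cons(b, b), g(0, g(cons(b, b), g(0, 0))))   [R3 at 1.2]
2. g(cons(b, b), g(0, g(cons(b, b), g(0, 0))))  →  g(cons(b, b), cons(0, g(cons(b, b), g(0, 0))))   [R5 at 2]
3. g(cons(b, b), cons(0, g(cons(b, b), g(0, 0))))  →  g(cons(b, b), g(0, 0))   [R3 at ε]
4. g(cons(b, b), g(0, 0))  →  g(cons(b, b), cons(0, 0))   [R5 at 2]
5. g(cons(b, b), cons(0, 0))  →  0   [R3 at ε]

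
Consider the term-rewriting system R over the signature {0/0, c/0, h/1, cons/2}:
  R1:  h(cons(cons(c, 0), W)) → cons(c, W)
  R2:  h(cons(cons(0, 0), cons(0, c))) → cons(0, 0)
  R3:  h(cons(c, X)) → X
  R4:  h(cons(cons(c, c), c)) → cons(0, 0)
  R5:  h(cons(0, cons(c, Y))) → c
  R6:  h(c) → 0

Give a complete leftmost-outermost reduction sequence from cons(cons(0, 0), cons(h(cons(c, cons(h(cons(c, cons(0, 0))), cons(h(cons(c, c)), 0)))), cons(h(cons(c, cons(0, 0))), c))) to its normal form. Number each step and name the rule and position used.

1. cons(cons(0, 0), cons(h(cons(c, cons(h(cons(c, cons(0, 0))), cons(h(cons(c, c)), 0)))), cons(h(cons(c, cons(0, 0))), c)))  →  cons(cons(0, 0), cons(cons(h(cons(c, cons(0, 0))), cons(h(cons(c, c)), 0)), cons(h(cons(c, cons(0, 0))), c)))   [R3 at 2.1]
2. cons(cons(0, 0), cons(cons(h(cons(c, cons(0, 0))), cons(h(cons(c, c)), 0)), cons(h(cons(c, cons(0, 0))), c)))  →  cons(cons(0, 0), cons(cons(cons(0, 0), cons(h(cons(c, c)), 0)), cons(h(cons(c, cons(0, 0))), c)))   [R3 at 2.1.1]
3. cons(cons(0, 0), cons(cons(cons(0, 0), cons(h(cons(c, c)), 0)), cons(h(cons(c, cons(0, 0))), c)))  →  cons(cons(0, 0), cons(cons(cons(0, 0), cons(c, 0)), cons(h(cons(c, cons(0, 0))), c)))   [R3 at 2.1.2.1]
4. cons(cons(0, 0), cons(cons(cons(0, 0), cons(c, 0)), cons(h(cons(c, cons(0, 0))), c)))  →  cons(cons(0, 0), cons(cons(cons(0, 0), cons(c, 0)), cons(cons(0, 0), c)))   [R3 at 2.2.1]

cons(cons(0, 0), cons(cons(cons(0, 0), cons(c, 0)), cons(cons(0, 0), c)))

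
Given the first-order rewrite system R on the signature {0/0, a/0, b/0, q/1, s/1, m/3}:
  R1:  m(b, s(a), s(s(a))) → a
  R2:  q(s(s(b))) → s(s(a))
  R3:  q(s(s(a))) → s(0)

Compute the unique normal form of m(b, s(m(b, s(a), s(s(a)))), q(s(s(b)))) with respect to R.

1. m(b, s(m(b, s(a), s(s(a)))), q(s(s(b))))  →  m(b, s(a), q(s(s(b))))   [R1 at 2.1]
2. m(b, s(a), q(s(s(b))))  →  m(b, s(a), s(s(a)))   [R2 at 3]
3. m(b, s(a), s(s(a)))  →  a   [R1 at ε]

a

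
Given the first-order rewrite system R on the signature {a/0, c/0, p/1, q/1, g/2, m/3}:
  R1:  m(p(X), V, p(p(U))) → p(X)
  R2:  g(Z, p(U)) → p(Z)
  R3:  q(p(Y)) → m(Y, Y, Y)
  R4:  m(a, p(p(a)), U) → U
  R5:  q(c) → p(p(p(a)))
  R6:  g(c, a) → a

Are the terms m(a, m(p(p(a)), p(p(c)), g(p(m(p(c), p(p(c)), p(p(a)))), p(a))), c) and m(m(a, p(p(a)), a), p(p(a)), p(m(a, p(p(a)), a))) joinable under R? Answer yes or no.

no — NF(t₁) = c, NF(t₂) = p(a)

Reduce t₁ = m(a, m(p(p(a)), p(p(c)), g(p(m(p(c), p(p(c)), p(p(a)))), p(a))), c):
1. m(a, m(p(p(a)), p(p(c)), g(p(m(p(c), p(p(c)), p(p(a)))), p(a))), c)  →  m(a, m(p(p(a)), p(p(c)), p(p(m(p(c), p(p(c)), p(p(a)))))), c)   [R2 at 2.3]
2. m(a, m(p(p(a)), p(p(c)), p(p(m(p(c), p(p(c)), p(p(a)))))), c)  →  m(a, p(p(a)), c)   [R1 at 2]
3. m(a, p(p(a)), c)  →  c   [R4 at ε]

Reduce t₂ = m(m(a, p(p(a)), a), p(p(a)), p(m(a, p(p(a)), a))):
1. m(m(a, p(p(a)), a), p(p(a)), p(m(a, p(p(a)), a)))  →  m(a, p(p(a)), p(m(a, p(p(a)), a)))   [R4 at 1]
2. m(a, p(p(a)), p(m(a, p(p(a)), a)))  →  p(m(a, p(p(a)), a))   [R4 at ε]
3. p(m(a, p(p(a)), a))  →  p(a)   [R4 at 1]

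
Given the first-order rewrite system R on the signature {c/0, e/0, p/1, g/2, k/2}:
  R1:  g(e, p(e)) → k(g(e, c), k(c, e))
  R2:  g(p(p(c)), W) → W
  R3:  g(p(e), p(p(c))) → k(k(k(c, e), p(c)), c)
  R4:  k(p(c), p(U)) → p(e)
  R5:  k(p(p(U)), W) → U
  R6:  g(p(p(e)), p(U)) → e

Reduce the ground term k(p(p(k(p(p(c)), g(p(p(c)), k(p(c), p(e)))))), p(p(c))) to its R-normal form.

c

1. k(p(p(k(p(p(c)), g(p(p(c)), k(p(c), p(e)))))), p(p(c)))  →  k(p(p(c)), g(p(p(c)), k(p(c), p(e))))   [R5 at ε]
2. k(p(p(c)), g(p(p(c)), k(p(c), p(e))))  →  c   [R5 at ε]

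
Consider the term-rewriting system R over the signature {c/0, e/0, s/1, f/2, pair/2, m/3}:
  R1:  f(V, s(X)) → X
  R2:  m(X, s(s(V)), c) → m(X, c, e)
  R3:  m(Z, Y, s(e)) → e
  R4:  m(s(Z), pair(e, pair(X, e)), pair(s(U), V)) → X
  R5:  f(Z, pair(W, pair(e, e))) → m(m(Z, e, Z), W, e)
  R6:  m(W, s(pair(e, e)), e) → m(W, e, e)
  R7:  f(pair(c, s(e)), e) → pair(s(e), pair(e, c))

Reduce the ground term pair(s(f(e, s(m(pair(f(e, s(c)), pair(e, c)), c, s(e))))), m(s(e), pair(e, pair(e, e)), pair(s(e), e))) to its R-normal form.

1. pair(s(f(e, s(m(pair(f(e, s(c)), pair(e, c)), c, s(e))))), m(s(e), pair(e, pair(e, e)), pair(s(e), e)))  →  pair(s(m(pair(f(e, s(c)), pair(e, c)), c, s(e))), m(s(e), pair(e, pair(e, e)), pair(s(e), e)))   [R1 at 1.1]
2. pair(s(m(pair(f(e, s(c)), pair(e, c)), c, s(e))), m(s(e), pair(e, pair(e, e)), pair(s(e), e)))  →  pair(s(e), m(s(e), pair(e, pair(e, e)), pair(s(e), e)))   [R3 at 1.1]
3. pair(s(e), m(s(e), pair(e, pair(e, e)), pair(s(e), e)))  →  pair(s(e), e)   [R4 at 2]

pair(s(e), e)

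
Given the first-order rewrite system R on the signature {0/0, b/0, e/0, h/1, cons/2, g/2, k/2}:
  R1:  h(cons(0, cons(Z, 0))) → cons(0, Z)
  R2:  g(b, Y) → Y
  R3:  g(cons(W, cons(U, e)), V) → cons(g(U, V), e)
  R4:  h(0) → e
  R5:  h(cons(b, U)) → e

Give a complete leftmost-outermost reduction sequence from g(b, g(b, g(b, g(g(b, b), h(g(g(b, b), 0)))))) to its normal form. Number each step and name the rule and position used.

e

1. g(b, g(b, g(b, g(g(b, b), h(g(g(b, b), 0))))))  →  g(b, g(b, g(g(b, b), h(g(g(b, b), 0)))))   [R2 at ε]
2. g(b, g(b, g(g(b, b), h(g(g(b, b), 0)))))  →  g(b, g(g(b, b), h(g(g(b, b), 0))))   [R2 at ε]
3. g(b, g(g(b, b), h(g(g(b, b), 0))))  →  g(g(b, b), h(g(g(b, b), 0)))   [R2 at ε]
4. g(g(b, b), h(g(g(b, b), 0)))  →  g(b, h(g(g(b, b), 0)))   [R2 at 1]
5. g(b, h(g(g(b, b), 0)))  →  h(g(g(b, b), 0))   [R2 at ε]
6. h(g(g(b, b), 0))  →  h(g(b, 0))   [R2 at 1.1]
7. h(g(b, 0))  →  h(0)   [R2 at 1]
8. h(0)  →  e   [R4 at ε]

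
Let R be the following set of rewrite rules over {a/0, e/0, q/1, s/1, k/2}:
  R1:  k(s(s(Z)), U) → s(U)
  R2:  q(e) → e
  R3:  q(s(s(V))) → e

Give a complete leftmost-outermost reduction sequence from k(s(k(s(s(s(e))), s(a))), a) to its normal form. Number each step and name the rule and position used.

1. k(s(k(s(s(s(e))), s(a))), a)  →  k(s(s(s(a))), a)   [R1 at 1.1]
2. k(s(s(s(a))), a)  →  s(a)   [R1 at ε]

s(a)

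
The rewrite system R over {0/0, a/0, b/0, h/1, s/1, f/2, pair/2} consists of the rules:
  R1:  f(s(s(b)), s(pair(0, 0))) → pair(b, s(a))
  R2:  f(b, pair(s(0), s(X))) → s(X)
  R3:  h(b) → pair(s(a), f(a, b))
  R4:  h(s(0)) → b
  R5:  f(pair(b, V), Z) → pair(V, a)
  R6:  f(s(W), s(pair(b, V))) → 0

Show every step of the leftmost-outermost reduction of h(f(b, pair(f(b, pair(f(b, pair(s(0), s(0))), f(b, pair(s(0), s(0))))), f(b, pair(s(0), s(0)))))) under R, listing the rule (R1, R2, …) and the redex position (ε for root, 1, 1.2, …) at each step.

b

1. h(f(b, pair(f(b, pair(f(b, pair(s(0), s(0))), f(b, pair(s(0), s(0))))), f(b, pair(s(0), s(0))))))  →  h(f(b, pair(f(b, pair(s(0), f(b, pair(s(0), s(0))))), f(b, pair(s(0), s(0))))))   [R2 at 1.2.1.2.1]
2. h(f(b, pair(f(b, pair(s(0), f(b, pair(s(0), s(0))))), f(b, pair(s(0), s(0))))))  →  h(f(b, pair(f(b, pair(s(0), s(0))), f(b, pair(s(0), s(0))))))   [R2 at 1.2.1.2.2]
3. h(f(b, pair(f(b, pair(s(0), s(0))), f(b, pair(s(0), s(0))))))  →  h(f(b, pair(s(0), f(b, pair(s(0), s(0))))))   [R2 at 1.2.1]
4. h(f(b, pair(s(0), f(b, pair(s(0), s(0))))))  →  h(f(b, pair(s(0), s(0))))   [R2 at 1.2.2]
5. h(f(b, pair(s(0), s(0))))  →  h(s(0))   [R2 at 1]
6. h(s(0))  →  b   [R4 at ε]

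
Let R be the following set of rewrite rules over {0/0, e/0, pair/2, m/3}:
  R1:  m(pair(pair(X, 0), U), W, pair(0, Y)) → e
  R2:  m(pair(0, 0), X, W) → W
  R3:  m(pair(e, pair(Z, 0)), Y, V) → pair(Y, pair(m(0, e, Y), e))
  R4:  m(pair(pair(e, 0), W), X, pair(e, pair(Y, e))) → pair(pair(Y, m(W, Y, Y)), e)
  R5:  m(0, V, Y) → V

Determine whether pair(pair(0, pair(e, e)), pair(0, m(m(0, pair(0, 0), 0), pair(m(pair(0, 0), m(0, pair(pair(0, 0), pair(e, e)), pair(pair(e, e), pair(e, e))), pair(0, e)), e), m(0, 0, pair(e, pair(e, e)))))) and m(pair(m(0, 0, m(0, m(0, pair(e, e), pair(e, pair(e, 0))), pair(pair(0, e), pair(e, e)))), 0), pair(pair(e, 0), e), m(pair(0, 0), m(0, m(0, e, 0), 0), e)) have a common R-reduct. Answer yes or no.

Reduce t₁ = pair(pair(0, pair(e, e)), pair(0, m(m(0, pair(0, 0), 0), pair(m(pair(0, 0), m(0, pair(pair(0, 0), pair(e, e)), pair(pair(e, e), pair(e, e))), pair(0, e)), e), m(0, 0, pair(e, pair(e, e)))))):
1. pair(pair(0, pair(e, e)), pair(0, m(m(0, pair(0, 0), 0), pair(m(pair(0, 0), m(0, pair(pair(0, 0), pair(e, e)), pair(pair(e, e), pair(e, e))), pair(0, e)), e), m(0, 0, pair(e, pair(e, e))))))  →  pair(pair(0, pair(e, e)), pair(0, m(pair(0, 0), pair(m(pair(0, 0), m(0, pair(pair(0, 0), pair(e, e)), pair(pair(e, e), pair(e, e))), pair(0, e)), e), m(0, 0, pair(e, pair(e, e))))))   [R5 at 2.2.1]
2. pair(pair(0, pair(e, e)), pair(0, m(pair(0, 0), pair(m(pair(0, 0), m(0, pair(pair(0, 0), pair(e, e)), pair(pair(e, e), pair(e, e))), pair(0, e)), e), m(0, 0, pair(e, pair(e, e))))))  →  pair(pair(0, pair(e, e)), pair(0, m(0, 0, pair(e, pair(e, e)))))   [R2 at 2.2]
3. pair(pair(0, pair(e, e)), pair(0, m(0, 0, pair(e, pair(e, e)))))  →  pair(pair(0, pair(e, e)), pair(0, 0))   [R5 at 2.2]

Reduce t₂ = m(pair(m(0, 0, m(0, m(0, pair(e, e), pair(e, pair(e, 0))), pair(pair(0, e), pair(e, e)))), 0), pair(pair(e, 0), e), m(pair(0, 0), m(0, m(0, e, 0), 0), e)):
1. m(pair(m(0, 0, m(0, m(0, pair(e, e), pair(e, pair(e, 0))), pair(pair(0, e), pair(e, e)))), 0), pair(pair(e, 0), e), m(pair(0, 0), m(0, m(0, e, 0), 0), e))  →  m(pair(0, 0), pair(pair(e, 0), e), m(pair(0, 0), m(0, m(0, e, 0), 0), e))   [R5 at 1.1]
2. m(pair(0, 0), pair(pair(e, 0), e), m(pair(0, 0), m(0, m(0, e, 0), 0), e))  →  m(pair(0, 0), m(0, m(0, e, 0), 0), e)   [R2 at ε]
3. m(pair(0, 0), m(0, m(0, e, 0), 0), e)  →  e   [R2 at ε]

no — NF(t₁) = pair(pair(0, pair(e, e)), pair(0, 0)), NF(t₂) = e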